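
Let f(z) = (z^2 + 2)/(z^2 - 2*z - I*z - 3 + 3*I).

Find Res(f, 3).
Write f(z) = P(z)/Q(z) with P(z) = z^2 + 2 and Q(z) = z^2 - 2*z - I*z - 3 + 3*I.
The denominator factors as Q(z) = (z + 1 - I)*(z - 3), so z = 3 is a simple zero of Q and P is analytic there; z = 3 is therefore a simple pole and
  Res(f, z₀) = P(z₀)/Q'(z₀).

Q'(z) = 2*z - 2 - I, so Q'(3) = 4 - I.
P(3) = 11.

Res(f, 3) = (11)/(4 - I) = 44/17 + 11*I/17

Final answer: 44/17 + 11*I/17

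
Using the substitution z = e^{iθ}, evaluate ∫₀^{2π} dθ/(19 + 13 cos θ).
Let J = ∫₀^{2π} dθ/(19 + 13 cos θ).
Put z = e^{iθ}: then cos θ = (z + 1/z)/2, dθ = dz/(iz), and z runs once counterclockwise around |z| = 1:
  J = ∮_{|z|=1} 1/(19 + 13*(z + 1/z)/2) · dz/(iz) = (2/i) ∮_{|z|=1} dz/(13*z^2 + 38*z + 13).
The roots of 13*z^2 + 38*z + 13 are z = (-19 ± sqrt(19^2 - 13^2))/13, with sqrt(192) = 8*sqrt(3); their product is 1, so only z₊ = -19/13 + 8*sqrt(3)/13 lies inside the unit circle (z₋ = -19/13 - 8*sqrt(3)/13 lies outside).
z₊ is a simple zero of q(z) = 13*z^2 + 38*z + 13, so Res(1/q, z₊) = 1/q'(z₊) with q'(z) = 26*z + 38; and q'(z₊) = 13*(z₊ - z₋) = 16*sqrt(3).
Therefore J = (2/i) · 2πi · 1/(16*sqrt(3)) = 2*pi/(8*sqrt(3)) = sqrt(3)*pi/12

Final answer: sqrt(3)*pi/12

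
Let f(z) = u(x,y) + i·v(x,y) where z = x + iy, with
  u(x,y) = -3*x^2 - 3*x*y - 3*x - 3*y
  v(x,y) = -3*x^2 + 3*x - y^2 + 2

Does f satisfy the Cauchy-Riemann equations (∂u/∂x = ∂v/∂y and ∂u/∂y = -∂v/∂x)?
∂u/∂x = -6*x - 3*y - 3
∂v/∂y = -2*y
∂u/∂y = -3*x - 3
∂v/∂x = 3 - 6*x
∂u/∂x ≠ ∂v/∂y and ∂u/∂y ≠ -∂v/∂x; the Cauchy-Riemann equations are not satisfied, so f is not analytic.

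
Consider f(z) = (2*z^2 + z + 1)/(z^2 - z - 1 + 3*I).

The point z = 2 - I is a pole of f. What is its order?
Factor the denominator:
  z^2 - z - 1 + 3*I = (z - 2 + I)*(z + 1 - I)

The numerator P(z) = 2*z^2 + z + 1 has P(2 - I) = 9 - 9*I ≠ 0, so no factor of (z - 2 + I) cancels.
Near z = 2 - I we can therefore write f(z) = g(z)/(z - 2 + I) with g analytic at 2 - I and g(2 - I) ≠ 0 (g is the numerator divided by the remaining denominator factors).

Hence z = 2 - I is a pole of order 1.

Final answer: 1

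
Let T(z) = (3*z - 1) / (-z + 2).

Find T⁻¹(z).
(2*z + 1)/(z + 3)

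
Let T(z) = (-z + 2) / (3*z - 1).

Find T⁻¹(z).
Set w = T(z) = (-z + 2) / (3*z - 1) and solve for z:
  w*(3*z - 1) = -z + 2
  -w + z*(3*w + 1) - 2 = 0
  z*(3*w + 1) = w + 2
  z = (-w - 2)/(-3*w - 1)
Renaming the variable, T⁻¹(z) = (-z - 2)/(-3*z - 1) = (z + 2)/(3*z + 1).
(Check: ad - bc = -5 ≠ 0, so T is invertible.)

Final answer: (z + 2)/(3*z + 1)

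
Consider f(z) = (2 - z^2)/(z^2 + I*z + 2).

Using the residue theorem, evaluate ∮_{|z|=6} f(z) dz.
By the residue theorem, ∮_C f(z) dz = 2πi · (sum of the residues of f at the poles inside |z| = 6).

The denominator factors as (z + 2*I)*(z - I), so the singularities of f are simple poles at z = -2*I, z = I.
  |-2*I|² = 4 < 36 = 6², so this pole is inside the contour.
  |I|² = 1 < 36 = 6², so this pole is inside the contour.

With P(z) = 2 - z^2 and Q(z) = z^2 + I*z + 2, each pole is simple, so Res(f, z₀) = P(z₀)/Q'(z₀) with Q'(z) = 2*z + I.
  Res(f, -2*I) = P(-2*I)/Q'(-2*I) = (6)/(-3*I) = 2*I
  Res(f, I) = P(I)/Q'(I) = (3)/(3*I) = -I

Sum of residues inside C: I
∮_C f(z) dz = 2πi · (I) = -2*pi

Final answer: -2*pi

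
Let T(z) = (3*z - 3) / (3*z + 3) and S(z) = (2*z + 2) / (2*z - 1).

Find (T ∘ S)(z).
3/(4*z + 1)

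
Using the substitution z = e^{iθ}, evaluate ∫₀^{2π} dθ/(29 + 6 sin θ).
Call the integral J. The integrand is 2π-periodic and we integrate over a full period, so shifting θ does not change the value (θ → θ + π/2 turns sin θ into cos θ). Hence
  J = ∫₀^{2π} dθ/(29 + 6 cos θ).
Put z = e^{iθ}: then cos θ = (z + 1/z)/2, dθ = dz/(iz), and z runs once counterclockwise around |z| = 1:
  J = ∮_{|z|=1} 1/(29 + 6*(z + 1/z)/2) · dz/(iz) = (2/i) ∮_{|z|=1} dz/(6*z^2 + 58*z + 6).
The roots of 6*z^2 + 58*z + 6 are z = (-29 ± sqrt(29^2 - 6^2))/6, with sqrt(805) = sqrt(805); their product is 1, so only z₊ = -29/6 + sqrt(805)/6 lies inside the unit circle (z₋ = -29/6 - sqrt(805)/6 lies outside).
z₊ is a simple zero of q(z) = 6*z^2 + 58*z + 6, so Res(1/q, z₊) = 1/q'(z₊) with q'(z) = 12*z + 58; and q'(z₊) = 6*(z₊ - z₋) = 2*sqrt(805).
Therefore J = (2/i) · 2πi · 1/(2*sqrt(805)) = 2*pi/(sqrt(805)) = 2*sqrt(805)*pi/805

Final answer: 2*sqrt(805)*pi/805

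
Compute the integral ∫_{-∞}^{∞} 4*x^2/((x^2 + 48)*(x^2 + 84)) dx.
2*pi*(-2*sqrt(3) + sqrt(21))/9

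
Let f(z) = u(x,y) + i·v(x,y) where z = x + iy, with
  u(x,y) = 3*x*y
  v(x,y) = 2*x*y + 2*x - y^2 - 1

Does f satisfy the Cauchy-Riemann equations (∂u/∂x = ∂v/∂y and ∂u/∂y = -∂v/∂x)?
∂u/∂x = 3*y
∂v/∂y = 2*x - 2*y
∂u/∂y = 3*x
∂v/∂x = 2*y + 2
∂u/∂x ≠ ∂v/∂y and ∂u/∂y ≠ -∂v/∂x; the Cauchy-Riemann equations are not satisfied, so f is not analytic.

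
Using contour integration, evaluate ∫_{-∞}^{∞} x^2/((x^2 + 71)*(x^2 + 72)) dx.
pi*(-sqrt(71) + 6*sqrt(2))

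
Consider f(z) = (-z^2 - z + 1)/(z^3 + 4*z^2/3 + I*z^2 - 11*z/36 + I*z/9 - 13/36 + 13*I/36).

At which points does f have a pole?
The singularities of f are the zeros of the denominator. Factoring,
  z^3 + 4*z^2/3 + I*z^2 - 11*z/36 + I*z/9 - 13/36 + 13*I/36 = (z - 1/2 + I/3)*(z + 1/3 - I/3)*(z + 3/2 + I)
so the candidates are z = 1/2 - I/3, z = -1/3 + I/3, z = -3/2 - I.

Check the numerator P(z) = -z^2 - z + 1 at each one:
  P(1/2 - I/3) = 13/36 + 2*I/3 ≠ 0, so z = 1/2 - I/3 is a (simple) pole.
  P(-1/3 + I/3) = 4/3 - I/9 ≠ 0, so z = -1/3 + I/3 is a (simple) pole.
  P(-3/2 - I) = 5/4 - 2*I ≠ 0, so z = -3/2 - I is a (simple) pole.

Poles of f: {-3/2 - I, -1/3 + I/3, 1/2 - I/3}

Final answer: {-3/2 - I, -1/3 + I/3, 1/2 - I/3}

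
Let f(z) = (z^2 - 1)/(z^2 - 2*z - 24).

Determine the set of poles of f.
{-4, 6}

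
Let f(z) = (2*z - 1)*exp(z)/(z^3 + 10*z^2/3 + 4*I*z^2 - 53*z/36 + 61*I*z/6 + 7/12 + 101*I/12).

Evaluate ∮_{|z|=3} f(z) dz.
By the residue theorem, ∮_C f(z) dz = 2πi · (sum of the residues of f at the poles inside |z| = 3).

The denominator factors as (z + 3 + 3*I/2)*(z - 1/3 + 3*I)*(z + 2/3 - I/2), so the singularities of f are simple poles at z = -3 - 3*I/2, z = 1/3 - 3*I, z = -2/3 + I/2.
  |-3 - 3*I/2|² = 45/4 > 9 = 3², so this pole is outside the contour.
  |1/3 - 3*I|² = 82/9 > 9 = 3², so this pole is outside the contour.
  |-2/3 + I/2|² = 25/36 < 9 = 3², so this pole is inside the contour.

With P(z) = (2*z - 1)*exp(z) and Q(z) = z^3 + 10*z^2/3 + 4*I*z^2 - 53*z/36 + 61*I*z/6 + 7/12 + 101*I/12, each pole is simple, so Res(f, z₀) = P(z₀)/Q'(z₀) with Q'(z) = 3*z^2 + 20*z/3 + 8*I*z - 53/36 + 61*I/6.
  Res(f, -2/3 + I/2) = P(-2/3 + I/2)/Q'(-2/3 + I/2) = ((-7/3 + I)*exp(-2/3 + I/2))/(-28/3 + 37*I/6) = (1006/4505 + 182*I/4505)*exp(-2/3 + I/2)

∮_C f(z) dz = 2πi · ((1006/4505 + 182*I/4505)*exp(-2/3 + I/2)) = pi*(-364/4505 + 2012*I/4505)*exp(-2/3 + I/2)

Final answer: pi*(-364/4505 + 2012*I/4505)*exp(-2/3 + I/2)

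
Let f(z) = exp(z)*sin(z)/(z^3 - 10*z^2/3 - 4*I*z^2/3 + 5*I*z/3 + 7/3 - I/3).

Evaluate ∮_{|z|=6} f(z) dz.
By the residue theorem, ∮_C f(z) dz = 2πi · (sum of the residues of f at the poles inside |z| = 6).

The denominator factors as (z + 2/3 - I/3)*(z - 1)*(z - 3 - I), so the singularities of f are simple poles at z = -2/3 + I/3, z = 1, z = 3 + I.
  |-2/3 + I/3|² = 5/9 < 36 = 6², so this pole is inside the contour.
  |1|² = 1 < 36 = 6², so this pole is inside the contour.
  |3 + I|² = 10 < 36 = 6², so this pole is inside the contour.

With P(z) = exp(z)*sin(z) and Q(z) = z^3 - 10*z^2/3 - 4*I*z^2/3 + 5*I*z/3 + 7/3 - I/3, each pole is simple, so Res(f, z₀) = P(z₀)/Q'(z₀) with Q'(z) = 3*z^2 - 20*z/3 - 8*I*z/3 + 5*I/3.
  Res(f, -2/3 + I/3) = P(-2/3 + I/3)/Q'(-2/3 + I/3) = (-exp(-2/3 + I/3)*sin(2/3 - I/3))/(19/3 - I/9) = (-513/3250 - 9*I/3250)*exp(-2/3 + I/3)*sin(2/3 - I/3)
  Res(f, 1) = P(1)/Q'(1) = (exp(1)*sin(1))/(-11/3 - I) = exp(1)*(-33/130 + 9*I/130)*sin(1)
  Res(f, 3 + I) = P(3 + I)/Q'(3 + I) = (exp(3 + I)*sin(3 + I))/(20/3 + 5*I) = (12/125 - 9*I/125)*exp(3 + I)*sin(3 + I)

Sum of residues inside C: (12/125 - 9*I/125)*exp(3 + I)*sin(3 + I) + (-513/3250 - 9*I/3250)*exp(-2/3 + I/3)*sin(2/3 - I/3) + exp(1)*(-33/130 + 9*I/130)*sin(1)
∮_C f(z) dz = 2πi · ((12/125 - 9*I/125)*exp(3 + I)*sin(3 + I) + (-513/3250 - 9*I/3250)*exp(-2/3 + I/3)*sin(2/3 - I/3) + exp(1)*(-33/130 + 9*I/130)*sin(1)) = exp(1)*pi*(-9/65 - 33*I/65)*sin(1) + pi*(9/1625 - 513*I/1625)*exp(-2/3 + I/3)*sin(2/3 - I/3) + pi*(18/125 + 24*I/125)*exp(3 + I)*sin(3 + I)

Final answer: exp(1)*pi*(-9/65 - 33*I/65)*sin(1) + pi*(9/1625 - 513*I/1625)*exp(-2/3 + I/3)*sin(2/3 - I/3) + pi*(18/125 + 24*I/125)*exp(3 + I)*sin(3 + I)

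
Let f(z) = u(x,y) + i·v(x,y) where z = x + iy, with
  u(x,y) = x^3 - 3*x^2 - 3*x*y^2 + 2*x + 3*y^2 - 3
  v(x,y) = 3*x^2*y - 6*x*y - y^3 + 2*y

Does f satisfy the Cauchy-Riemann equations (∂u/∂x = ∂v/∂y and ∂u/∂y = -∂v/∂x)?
∂u/∂x = 3*x^2 - 6*x - 3*y^2 + 2
∂v/∂y = 3*x^2 - 6*x - 3*y^2 + 2
∂u/∂y = -6*x*y + 6*y
∂v/∂x = 6*x*y - 6*y
∂u/∂x = ∂v/∂y and ∂u/∂y = -∂v/∂x hold identically; f is analytic.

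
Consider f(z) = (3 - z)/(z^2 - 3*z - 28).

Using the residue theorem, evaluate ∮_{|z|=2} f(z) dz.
By the residue theorem, ∮_C f(z) dz = 2πi · (sum of the residues of f at the poles inside |z| = 2).

The denominator factors as (z - 7)*(z + 4), so the singularities of f are simple poles at z = 7, z = -4.
  |7|² = 49 > 4 = 2², so this pole is outside the contour.
  |-4|² = 16 > 4 = 2², so this pole is outside the contour.

No pole lies inside the contour, so f is analytic on and inside C and the integral is 0 (Cauchy's theorem).

Final answer: 0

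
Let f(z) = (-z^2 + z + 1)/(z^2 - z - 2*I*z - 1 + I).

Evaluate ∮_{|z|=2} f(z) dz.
By the residue theorem, ∮_C f(z) dz = 2πi · (sum of the residues of f at the poles inside |z| = 2).

The denominator factors as (z - 1 - I)*(z - I), so the singularities of f are simple poles at z = 1 + I, z = I.
  |1 + I|² = 2 < 4 = 2², so this pole is inside the contour.
  |I|² = 1 < 4 = 2², so this pole is inside the contour.

With P(z) = -z^2 + z + 1 and Q(z) = z^2 - z - 2*I*z - 1 + I, each pole is simple, so Res(f, z₀) = P(z₀)/Q'(z₀) with Q'(z) = 2*z - 1 - 2*I.
  Res(f, 1 + I) = P(1 + I)/Q'(1 + I) = (2 - I)/(1) = 2 - I
  Res(f, I) = P(I)/Q'(I) = (2 + I)/(-1) = -2 - I

Sum of residues inside C: -2*I
∮_C f(z) dz = 2πi · (-2*I) = 4*pi

Final answer: 4*pi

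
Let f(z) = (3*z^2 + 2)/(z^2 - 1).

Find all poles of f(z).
The singularities of f are the zeros of the denominator. Factoring,
  z^2 - 1 = (z - 1)*(z + 1)
so the candidates are z = 1, z = -1.

Check the numerator P(z) = 3*z^2 + 2 at each one:
  P(1) = 5 ≠ 0, so z = 1 is a (simple) pole.
  P(-1) = 5 ≠ 0, so z = -1 is a (simple) pole.

Poles of f: {-1, 1}

Final answer: {-1, 1}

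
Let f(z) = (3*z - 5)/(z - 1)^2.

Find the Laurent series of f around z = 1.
Put w = z - (1), i.e. z = w + 1. The denominator is w^2, so it suffices to rewrite the numerator in powers of w.

P(z) = 3*z - 5
P(w + 1) = -2 + 3*w

Dividing each term by w^2:
  f = -2/w^2 + 3/w

Substituting back w = z - 1:
  f(z) = -2/(z - 1)^2 + 3/(z - 1)

The series is finite because the numerator is a polynomial; the negative powers form the principal part, and the coefficient of 1/(z - 1) gives Res(f, 1) = 3.

Final answer: -2/(z - 1)^2 + 3/(z - 1)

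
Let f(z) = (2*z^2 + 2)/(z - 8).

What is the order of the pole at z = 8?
1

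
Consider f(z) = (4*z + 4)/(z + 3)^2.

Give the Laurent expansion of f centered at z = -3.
-8/(z + 3)^2 + 4/(z + 3)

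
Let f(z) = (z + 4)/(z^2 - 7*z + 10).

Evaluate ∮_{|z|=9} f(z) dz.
2*I*pi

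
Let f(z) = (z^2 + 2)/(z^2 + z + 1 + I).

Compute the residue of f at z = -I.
1/5 + 2*I/5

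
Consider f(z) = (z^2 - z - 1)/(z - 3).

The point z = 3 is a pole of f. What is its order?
1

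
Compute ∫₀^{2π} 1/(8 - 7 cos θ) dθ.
Call the integral J. The integrand is 2π-periodic and we integrate over a full period, so shifting θ does not change the value (θ → θ + π flips the sign of the trig term). Hence
  J = ∫₀^{2π} dθ/(8 + 7 cos θ).
Put z = e^{iθ}: then cos θ = (z + 1/z)/2, dθ = dz/(iz), and z runs once counterclockwise around |z| = 1:
  J = ∮_{|z|=1} 1/(8 + 7*(z + 1/z)/2) · dz/(iz) = (2/i) ∮_{|z|=1} dz/(7*z^2 + 16*z + 7).
The roots of 7*z^2 + 16*z + 7 are z = (-8 ± sqrt(8^2 - 7^2))/7, with sqrt(15) = sqrt(15); their product is 1, so only z₊ = -8/7 + sqrt(15)/7 lies inside the unit circle (z₋ = -8/7 - sqrt(15)/7 lies outside).
z₊ is a simple zero of q(z) = 7*z^2 + 16*z + 7, so Res(1/q, z₊) = 1/q'(z₊) with q'(z) = 14*z + 16; and q'(z₊) = 7*(z₊ - z₋) = 2*sqrt(15).
Therefore J = (2/i) · 2πi · 1/(2*sqrt(15)) = 2*pi/(sqrt(15)) = 2*sqrt(15)*pi/15

Final answer: 2*sqrt(15)*pi/15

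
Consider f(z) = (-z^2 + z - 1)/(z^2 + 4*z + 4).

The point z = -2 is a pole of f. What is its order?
Factor the denominator:
  z^2 + 4*z + 4 = (z + 2)^2

The numerator P(z) = -z^2 + z - 1 has P(-2) = -7 ≠ 0, so no factor of (z + 2) cancels.
Near z = -2 we can therefore write f(z) = g(z)/(z + 2)^2 with g analytic at -2 and g(-2) ≠ 0 (g is just the numerator).

Hence z = -2 is a pole of order 2.

Final answer: 2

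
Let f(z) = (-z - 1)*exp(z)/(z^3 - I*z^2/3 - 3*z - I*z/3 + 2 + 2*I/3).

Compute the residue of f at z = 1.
Write f(z) = P(z)/Q(z) with P(z) = (-z - 1)*exp(z) and Q(z) = z^3 - I*z^2/3 - 3*z - I*z/3 + 2 + 2*I/3.
The denominator factors as Q(z) = (z + 2)*(z - 1 - I/3)*(z - 1), so z = 1 is a simple zero of Q and P is analytic there; z = 1 is therefore a simple pole and
  Res(f, z₀) = P(z₀)/Q'(z₀).

Q'(z) = 3*z^2 - 2*I*z/3 - 3 - I/3, so Q'(1) = -I.
P(1) = -2*exp(1).

Res(f, 1) = (-2*exp(1))/(-I) = -2*exp(1)*I

Final answer: -2*exp(1)*I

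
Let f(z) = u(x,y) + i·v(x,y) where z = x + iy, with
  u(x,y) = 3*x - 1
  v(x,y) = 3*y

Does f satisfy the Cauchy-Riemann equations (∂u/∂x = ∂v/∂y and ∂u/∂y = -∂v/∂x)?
∂u/∂x = 3
∂v/∂y = 3
∂u/∂y = 0
∂v/∂x = 0
∂u/∂x = ∂v/∂y and ∂u/∂y = -∂v/∂x hold identically; f is analytic.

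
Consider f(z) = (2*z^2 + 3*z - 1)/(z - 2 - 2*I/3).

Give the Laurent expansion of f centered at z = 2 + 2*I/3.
Put w = z - (2 + 2*I/3), i.e. z = w + 2 + 2*I/3. The denominator is w, so it suffices to rewrite the numerator in powers of w.

P(z) = 2*z^2 + 3*z - 1
P(w + 2 + 2*I/3) = 109/9 + 22*I/3 + (11 + 8*I/3)*w + 2*w^2

Dividing each term by w:
  f = (109/9 + 22*I/3)/w + 11 + 8*I/3 + 2*w

Substituting back w = z - 2 - 2*I/3:
  f(z) = (109/9 + 22*I/3)/(z - 2 - 2*I/3) + 11 + 8*I/3 + 2*(z - 2 - 2*I/3)

The series is finite because the numerator is a polynomial; the negative powers form the principal part, and the coefficient of 1/(z - 2 - 2*I/3) gives Res(f, 2 + 2*I/3) = 109/9 + 22*I/3.

Final answer: (109/9 + 22*I/3)/(z - 2 - 2*I/3) + 11 + 8*I/3 + 2*(z - 2 - 2*I/3)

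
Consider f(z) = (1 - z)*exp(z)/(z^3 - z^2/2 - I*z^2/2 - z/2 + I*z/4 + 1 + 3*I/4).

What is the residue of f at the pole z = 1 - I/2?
(-13/85 + I/85)*exp(1 - I/2)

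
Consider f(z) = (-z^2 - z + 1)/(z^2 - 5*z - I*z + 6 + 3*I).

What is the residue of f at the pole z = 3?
Write f(z) = P(z)/Q(z) with P(z) = -z^2 - z + 1 and Q(z) = z^2 - 5*z - I*z + 6 + 3*I.
The denominator factors as Q(z) = (z - 2 - I)*(z - 3), so z = 3 is a simple zero of Q and P is analytic there; z = 3 is therefore a simple pole and
  Res(f, z₀) = P(z₀)/Q'(z₀).

Q'(z) = 2*z - 5 - I, so Q'(3) = 1 - I.
P(3) = -11.

Res(f, 3) = (-11)/(1 - I) = -11/2 - 11*I/2

Final answer: -11/2 - 11*I/2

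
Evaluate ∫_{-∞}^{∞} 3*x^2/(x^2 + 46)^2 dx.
Let f(z) = 3*z^2/(z^2 + 46)^2. The denominator has no real zeros and deg Q - deg P = 2 ≥ 2, so the integral of f over the upper semicircle |z| = R tends to 0 as R → ∞. Closing the contour in the upper half-plane,
  ∫_{-∞}^{∞} f(x) dx = 2πi · Σ Res(f, z_k)  over the poles with Im z_k > 0.

Zeros of the denominator: z^2 + 46 = 0 gives z = ±sqrt(46)*I.
Upper half-plane: z = sqrt(46)*I (a pole of order 2).

Write f(z) = g(z)/(z - sqrt(46)*I)^2 with g(z) = 3*z^2/(z + sqrt(46)*I)^2. For a double pole, Res(f, z₀) = g'(z₀):
  g'(z) = 6*sqrt(46)*I*z/(z + sqrt(46)*I)^3
  Res(f, sqrt(46)*I) = g'(sqrt(46)*I) = -3*sqrt(46)*I/184

∫_{-∞}^{∞} f(x) dx = 2πi · (-3*sqrt(46)*I/184) = 3*sqrt(46)*pi/92

Final answer: 3*sqrt(46)*pi/92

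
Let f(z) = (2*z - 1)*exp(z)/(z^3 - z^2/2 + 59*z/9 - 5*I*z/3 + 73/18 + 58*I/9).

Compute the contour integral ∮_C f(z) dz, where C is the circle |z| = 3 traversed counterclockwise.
pi*(27/170 - 159*I/170)*exp(-2/3 - I) + pi*(-3168/4505 + 3456*I/4505)*exp(1/2 - 2*I)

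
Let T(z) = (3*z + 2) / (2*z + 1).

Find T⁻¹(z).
Set w = T(z) = (3*z + 2) / (2*z + 1) and solve for z:
  w*(2*z + 1) = 3*z + 2
  w + z*(2*w - 3) - 2 = 0
  z*(2*w - 3) = 2 - w
  z = (w - 2)/(3 - 2*w)
Renaming the variable, T⁻¹(z) = (z - 2)/(-2*z + 3) = (-z + 2)/(2*z - 3).
(Check: ad - bc = -1 ≠ 0, so T is invertible.)

Final answer: (-z + 2)/(2*z - 3)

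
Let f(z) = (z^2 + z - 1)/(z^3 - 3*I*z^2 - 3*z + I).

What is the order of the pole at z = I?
Factor the denominator:
  z^3 - 3*I*z^2 - 3*z + I = (z - I)^3

The numerator P(z) = z^2 + z - 1 has P(I) = -2 + I ≠ 0, so no factor of (z - I) cancels.
Near z = I we can therefore write f(z) = g(z)/(z - I)^3 with g analytic at I and g(I) ≠ 0 (g is just the numerator).

Hence z = I is a pole of order 3.

Final answer: 3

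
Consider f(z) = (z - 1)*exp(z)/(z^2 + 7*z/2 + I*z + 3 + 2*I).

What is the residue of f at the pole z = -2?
(6/5 + 12*I/5)*exp(-2)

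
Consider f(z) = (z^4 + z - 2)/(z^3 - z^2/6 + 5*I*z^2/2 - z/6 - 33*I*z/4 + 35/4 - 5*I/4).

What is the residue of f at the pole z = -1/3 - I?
140476/731277 - 77956*I/243759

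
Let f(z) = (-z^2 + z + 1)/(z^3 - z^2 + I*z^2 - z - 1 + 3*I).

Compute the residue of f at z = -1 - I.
-2/5 - I/5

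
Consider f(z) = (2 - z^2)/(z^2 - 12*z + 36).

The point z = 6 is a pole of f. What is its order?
Factor the denominator:
  z^2 - 12*z + 36 = (z - 6)^2

The numerator P(z) = 2 - z^2 has P(6) = -34 ≠ 0, so no factor of (z - 6) cancels.
Near z = 6 we can therefore write f(z) = g(z)/(z - 6)^2 with g analytic at 6 and g(6) ≠ 0 (g is just the numerator).

Hence z = 6 is a pole of order 2.

Final answer: 2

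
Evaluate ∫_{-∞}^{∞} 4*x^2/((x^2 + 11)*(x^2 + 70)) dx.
4*pi*(-sqrt(11) + sqrt(70))/59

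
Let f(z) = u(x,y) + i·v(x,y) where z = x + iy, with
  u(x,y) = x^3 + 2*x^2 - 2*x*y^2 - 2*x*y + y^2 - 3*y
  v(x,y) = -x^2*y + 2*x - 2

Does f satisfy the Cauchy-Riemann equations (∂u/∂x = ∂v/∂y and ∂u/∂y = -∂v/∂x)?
∂u/∂x = 3*x^2 + 4*x - 2*y^2 - 2*y
∂v/∂y = -x^2
∂u/∂y = -4*x*y - 2*x + 2*y - 3
∂v/∂x = -2*x*y + 2
∂u/∂x ≠ ∂v/∂y and ∂u/∂y ≠ -∂v/∂x; the Cauchy-Riemann equations are not satisfied, so f is not analytic.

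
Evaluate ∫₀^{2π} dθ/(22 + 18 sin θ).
sqrt(10)*pi/20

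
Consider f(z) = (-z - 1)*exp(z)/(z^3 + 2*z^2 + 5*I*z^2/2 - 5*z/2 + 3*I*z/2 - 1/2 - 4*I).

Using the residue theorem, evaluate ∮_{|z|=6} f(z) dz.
exp(1)*pi*(-52/125 - 36*I/125) + pi*(132/125 - 24*I/125)*exp(-1 - 3*I/2) + pi*(-16/25 + 12*I/25)*exp(-2 - I)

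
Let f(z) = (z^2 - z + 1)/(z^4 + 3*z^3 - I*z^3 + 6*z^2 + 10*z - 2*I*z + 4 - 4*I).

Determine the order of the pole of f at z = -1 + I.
3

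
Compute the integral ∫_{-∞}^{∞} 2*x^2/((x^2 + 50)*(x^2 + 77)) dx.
2*pi*(-5*sqrt(2) + sqrt(77))/27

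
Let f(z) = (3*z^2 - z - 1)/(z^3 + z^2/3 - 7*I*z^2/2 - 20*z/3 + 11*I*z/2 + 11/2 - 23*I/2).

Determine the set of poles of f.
The singularities of f are the zeros of the denominator. Factoring,
  z^3 + z^2/3 - 7*I*z^2/2 - 20*z/3 + 11*I*z/2 + 11/2 - 23*I/2 = (z + 3 - 3*I)*(z - 2 - 3*I/2)*(z - 2/3 + I)
so the candidates are z = -3 + 3*I, z = 2 + 3*I/2, z = 2/3 - I.

Check the numerator P(z) = 3*z^2 - z - 1 at each one:
  P(-3 + 3*I) = 2 - 57*I ≠ 0, so z = -3 + 3*I is a (simple) pole.
  P(2 + 3*I/2) = 9/4 + 33*I/2 ≠ 0, so z = 2 + 3*I/2 is a (simple) pole.
  P(2/3 - I) = -10/3 - 3*I ≠ 0, so z = 2/3 - I is a (simple) pole.

Poles of f: {-3 + 3*I, 2/3 - I, 2 + 3*I/2}

Final answer: {-3 + 3*I, 2/3 - I, 2 + 3*I/2}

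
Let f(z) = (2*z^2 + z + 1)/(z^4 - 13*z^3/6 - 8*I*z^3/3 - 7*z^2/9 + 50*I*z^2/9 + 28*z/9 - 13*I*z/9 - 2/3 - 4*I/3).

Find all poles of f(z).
{-1/3 + I/3, 2*I, 1 + I/3, 3/2}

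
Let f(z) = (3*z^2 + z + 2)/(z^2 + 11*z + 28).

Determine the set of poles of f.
The singularities of f are the zeros of the denominator. Factoring,
  z^2 + 11*z + 28 = (z + 7)*(z + 4)
so the candidates are z = -7, z = -4.

Check the numerator P(z) = 3*z^2 + z + 2 at each one:
  P(-7) = 142 ≠ 0, so z = -7 is a (simple) pole.
  P(-4) = 46 ≠ 0, so z = -4 is a (simple) pole.

Poles of f: {-7, -4}

Final answer: {-7, -4}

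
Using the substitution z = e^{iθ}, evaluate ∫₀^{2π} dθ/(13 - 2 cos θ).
Call the integral J. The integrand is 2π-periodic and we integrate over a full period, so shifting θ does not change the value (θ → θ + π flips the sign of the trig term). Hence
  J = ∫₀^{2π} dθ/(13 + 2 cos θ).
Put z = e^{iθ}: then cos θ = (z + 1/z)/2, dθ = dz/(iz), and z runs once counterclockwise around |z| = 1:
  J = ∮_{|z|=1} 1/(13 + 2*(z + 1/z)/2) · dz/(iz) = (2/i) ∮_{|z|=1} dz/(2*z^2 + 26*z + 2).
The roots of 2*z^2 + 26*z + 2 are z = (-13 ± sqrt(13^2 - 2^2))/2, with sqrt(165) = sqrt(165); their product is 1, so only z₊ = -13/2 + sqrt(165)/2 lies inside the unit circle (z₋ = -13/2 - sqrt(165)/2 lies outside).
z₊ is a simple zero of q(z) = 2*z^2 + 26*z + 2, so Res(1/q, z₊) = 1/q'(z₊) with q'(z) = 4*z + 26; and q'(z₊) = 2*(z₊ - z₋) = 2*sqrt(165).
Therefore J = (2/i) · 2πi · 1/(2*sqrt(165)) = 2*pi/(sqrt(165)) = 2*sqrt(165)*pi/165

Final answer: 2*sqrt(165)*pi/165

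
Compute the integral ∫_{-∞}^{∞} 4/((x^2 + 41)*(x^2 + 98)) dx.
Let f(z) = 4/((z^2 + 41)*(z^2 + 98)). The denominator has no real zeros and deg Q - deg P = 4 ≥ 2, so the integral of f over the upper semicircle |z| = R tends to 0 as R → ∞. Closing the contour in the upper half-plane,
  ∫_{-∞}^{∞} f(x) dx = 2πi · Σ Res(f, z_k)  over the poles with Im z_k > 0.

Zeros of the denominator: z^2 + 98 = 0 gives z = ±7*sqrt(2)*I; z^2 + 41 = 0 gives z = ±sqrt(41)*I.
Upper half-plane: z = 7*sqrt(2)*I, z = sqrt(41)*I (simple).

Each pole is a simple zero of Q(z) = z^4 + 139*z^2 + 4018, so Res(f, z₀) = P(z₀)/Q'(z₀) with P(z) = 4, Q'(z) = 4*z^3 + 278*z:
  Res(f, 7*sqrt(2)*I) = (4)/(-798*sqrt(2)*I) = sqrt(2)*I/399
  Res(f, sqrt(41)*I) = (4)/(114*sqrt(41)*I) = -2*sqrt(41)*I/2337

Sum of residues: I*(-14*sqrt(41) + 41*sqrt(2))/16359
∫_{-∞}^{∞} f(x) dx = 2πi · (I*(-14*sqrt(41) + 41*sqrt(2))/16359) = 2*pi*(-41*sqrt(2) + 14*sqrt(41))/16359

Final answer: 2*pi*(-41*sqrt(2) + 14*sqrt(41))/16359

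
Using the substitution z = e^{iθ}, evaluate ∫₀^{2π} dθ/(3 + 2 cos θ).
Let J = ∫₀^{2π} dθ/(3 + 2 cos θ).
Put z = e^{iθ}: then cos θ = (z + 1/z)/2, dθ = dz/(iz), and z runs once counterclockwise around |z| = 1:
  J = ∮_{|z|=1} 1/(3 + 2*(z + 1/z)/2) · dz/(iz) = (2/i) ∮_{|z|=1} dz/(2*z^2 + 6*z + 2).
The roots of 2*z^2 + 6*z + 2 are z = (-3 ± sqrt(3^2 - 2^2))/2, with sqrt(5) = sqrt(5); their product is 1, so only z₊ = -3/2 + sqrt(5)/2 lies inside the unit circle (z₋ = -3/2 - sqrt(5)/2 lies outside).
z₊ is a simple zero of q(z) = 2*z^2 + 6*z + 2, so Res(1/q, z₊) = 1/q'(z₊) with q'(z) = 4*z + 6; and q'(z₊) = 2*(z₊ - z₋) = 2*sqrt(5).
Therefore J = (2/i) · 2πi · 1/(2*sqrt(5)) = 2*pi/(sqrt(5)) = 2*sqrt(5)*pi/5

Final answer: 2*sqrt(5)*pi/5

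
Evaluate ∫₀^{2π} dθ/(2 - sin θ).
Call the integral J. The integrand is 2π-periodic and we integrate over a full period, so shifting θ does not change the value (θ → θ + π/2 turns sin θ into cos θ; θ → θ + π flips the sign of the trig term). Hence
  J = ∫₀^{2π} dθ/(2 + cos θ).
Put z = e^{iθ}: then cos θ = (z + 1/z)/2, dθ = dz/(iz), and z runs once counterclockwise around |z| = 1:
  J = ∮_{|z|=1} 1/(2 + (z + 1/z)/2) · dz/(iz) = (2/i) ∮_{|z|=1} dz/(z^2 + 4*z + 1).
The roots of z^2 + 4*z + 1 are z = (-2 ± sqrt(2^2 - 1^2)), with sqrt(3) = sqrt(3); their product is 1, so only z₊ = -2 + sqrt(3) lies inside the unit circle (z₋ = -2 - sqrt(3) lies outside).
z₊ is a simple zero of q(z) = z^2 + 4*z + 1, so Res(1/q, z₊) = 1/q'(z₊) with q'(z) = 2*z + 4; and q'(z₊) = (z₊ - z₋) = 2*sqrt(3).
Therefore J = (2/i) · 2πi · 1/(2*sqrt(3)) = 2*pi/(sqrt(3)) = 2*sqrt(3)*pi/3

Final answer: 2*sqrt(3)*pi/3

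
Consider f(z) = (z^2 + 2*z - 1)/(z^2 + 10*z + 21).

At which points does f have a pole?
The singularities of f are the zeros of the denominator. Factoring,
  z^2 + 10*z + 21 = (z + 7)*(z + 3)
so the candidates are z = -7, z = -3.

Check the numerator P(z) = z^2 + 2*z - 1 at each one:
  P(-7) = 34 ≠ 0, so z = -7 is a (simple) pole.
  P(-3) = 2 ≠ 0, so z = -3 is a (simple) pole.

Poles of f: {-7, -3}

Final answer: {-7, -3}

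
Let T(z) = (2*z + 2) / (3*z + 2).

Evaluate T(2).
Substitute z = 2:
  numerator:   2*(2) + 2 = 6
  denominator: 3*(2) + 2 = 8
T(2) = (6)/(8) = 3/4

Final answer: 3/4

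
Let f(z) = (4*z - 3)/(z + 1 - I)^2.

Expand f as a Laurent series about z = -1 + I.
(-7 + 4*I)/(z + 1 - I)^2 + 4/(z + 1 - I)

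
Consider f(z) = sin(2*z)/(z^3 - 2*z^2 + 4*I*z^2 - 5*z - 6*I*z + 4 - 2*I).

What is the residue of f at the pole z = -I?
sinh(2)/2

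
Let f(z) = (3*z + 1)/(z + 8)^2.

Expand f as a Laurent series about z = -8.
Put w = z - (-8), i.e. z = w - 8. The denominator is w^2, so it suffices to rewrite the numerator in powers of w.

P(z) = 3*z + 1
P(w - 8) = -23 + 3*w

Dividing each term by w^2:
  f = -23/w^2 + 3/w

Substituting back w = z + 8:
  f(z) = -23/(z + 8)^2 + 3/(z + 8)

The series is finite because the numerator is a polynomial; the negative powers form the principal part, and the coefficient of 1/(z + 8) gives Res(f, -8) = 3.

Final answer: -23/(z + 8)^2 + 3/(z + 8)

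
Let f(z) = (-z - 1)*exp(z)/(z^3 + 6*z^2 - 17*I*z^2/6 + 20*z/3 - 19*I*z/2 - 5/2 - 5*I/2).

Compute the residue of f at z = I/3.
Write f(z) = P(z)/Q(z) with P(z) = (-z - 1)*exp(z) and Q(z) = z^3 + 6*z^2 - 17*I*z^2/6 + 20*z/3 - 19*I*z/2 - 5/2 - 5*I/2.
The denominator factors as Q(z) = (z + 3 - I)*(z + 3 - 3*I/2)*(z - I/3), so z = I/3 is a simple zero of Q and P is analytic there; z = I/3 is therefore a simple pole and
  Res(f, z₀) = P(z₀)/Q'(z₀).

Q'(z) = 3*z^2 + 12*z - 17*I*z/3 + 20/3 - 19*I/2, so Q'(I/3) = 74/9 - 11*I/2.
P(I/3) = (-1 - I/3)*exp(I/3).

Res(f, I/3) = ((-1 - I/3)*exp(I/3))/(74/9 - 11*I/2) = (-414/6341 - 534*I/6341)*exp(I/3)

Final answer: (-414/6341 - 534*I/6341)*exp(I/3)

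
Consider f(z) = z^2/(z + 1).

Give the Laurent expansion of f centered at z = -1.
Put w = z - (-1), i.e. z = w - 1. The denominator is w, so it suffices to rewrite the numerator in powers of w.

P(z) = z^2
P(w - 1) = 1 - 2*w + w^2

Dividing each term by w:
  f = 1/w - 2 + w

Substituting back w = z + 1:
  f(z) = 1/(z + 1) - 2 + (z + 1)

The series is finite because the numerator is a polynomial; the negative powers form the principal part, and the coefficient of 1/(z + 1) gives Res(f, -1) = 1.

Final answer: 1/(z + 1) - 2 + (z + 1)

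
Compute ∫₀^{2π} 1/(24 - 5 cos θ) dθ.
Call the integral J. The integrand is 2π-periodic and we integrate over a full period, so shifting θ does not change the value (θ → θ + π flips the sign of the trig term). Hence
  J = ∫₀^{2π} dθ/(24 + 5 cos θ).
Put z = e^{iθ}: then cos θ = (z + 1/z)/2, dθ = dz/(iz), and z runs once counterclockwise around |z| = 1:
  J = ∮_{|z|=1} 1/(24 + 5*(z + 1/z)/2) · dz/(iz) = (2/i) ∮_{|z|=1} dz/(5*z^2 + 48*z + 5).
The roots of 5*z^2 + 48*z + 5 are z = (-24 ± sqrt(24^2 - 5^2))/5, with sqrt(551) = sqrt(551); their product is 1, so only z₊ = -24/5 + sqrt(551)/5 lies inside the unit circle (z₋ = -24/5 - sqrt(551)/5 lies outside).
z₊ is a simple zero of q(z) = 5*z^2 + 48*z + 5, so Res(1/q, z₊) = 1/q'(z₊) with q'(z) = 10*z + 48; and q'(z₊) = 5*(z₊ - z₋) = 2*sqrt(551).
Therefore J = (2/i) · 2πi · 1/(2*sqrt(551)) = 2*pi/(sqrt(551)) = 2*sqrt(551)*pi/551

Final answer: 2*sqrt(551)*pi/551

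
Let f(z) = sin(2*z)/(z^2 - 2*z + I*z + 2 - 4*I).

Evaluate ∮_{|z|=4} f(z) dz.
By the residue theorem, ∮_C f(z) dz = 2πi · (sum of the residues of f at the poles inside |z| = 4).

The denominator factors as (z - 2 - I)*(z + 2*I), so the singularities of f are simple poles at z = 2 + I, z = -2*I.
  |2 + I|² = 5 < 16 = 4², so this pole is inside the contour.
  |-2*I|² = 4 < 16 = 4², so this pole is inside the contour.

With P(z) = sin(2*z) and Q(z) = z^2 - 2*z + I*z + 2 - 4*I, each pole is simple, so Res(f, z₀) = P(z₀)/Q'(z₀) with Q'(z) = 2*z - 2 + I.
  Res(f, 2 + I) = P(2 + I)/Q'(2 + I) = (sin(4 + 2*I))/(2 + 3*I) = (2/13 - 3*I/13)*sin(4 + 2*I)
  Res(f, -2*I) = P(-2*I)/Q'(-2*I) = (-I*sinh(4))/(-2 - 3*I) = (3/13 + 2*I/13)*sinh(4)

Sum of residues inside C: (2/13 - 3*I/13)*sin(4 + 2*I) + (3/13 + 2*I/13)*sinh(4)
∮_C f(z) dz = 2πi · ((2/13 - 3*I/13)*sin(4 + 2*I) + (3/13 + 2*I/13)*sinh(4)) = pi*(6/13 + 4*I/13)*sin(4 + 2*I) + pi*(-4/13 + 6*I/13)*sinh(4)

Final answer: pi*(6/13 + 4*I/13)*sin(4 + 2*I) + pi*(-4/13 + 6*I/13)*sinh(4)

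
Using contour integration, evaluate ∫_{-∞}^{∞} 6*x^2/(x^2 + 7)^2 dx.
Let f(z) = 6*z^2/(z^2 + 7)^2. The denominator has no real zeros and deg Q - deg P = 2 ≥ 2, so the integral of f over the upper semicircle |z| = R tends to 0 as R → ∞. Closing the contour in the upper half-plane,
  ∫_{-∞}^{∞} f(x) dx = 2πi · Σ Res(f, z_k)  over the poles with Im z_k > 0.

Zeros of the denominator: z^2 + 7 = 0 gives z = ±sqrt(7)*I.
Upper half-plane: z = sqrt(7)*I (a pole of order 2).

Write f(z) = g(z)/(z - sqrt(7)*I)^2 with g(z) = 6*z^2/(z + sqrt(7)*I)^2. For a double pole, Res(f, z₀) = g'(z₀):
  g'(z) = 12*sqrt(7)*I*z/(z + sqrt(7)*I)^3
  Res(f, sqrt(7)*I) = g'(sqrt(7)*I) = -3*sqrt(7)*I/14

∫_{-∞}^{∞} f(x) dx = 2πi · (-3*sqrt(7)*I/14) = 3*sqrt(7)*pi/7

Final answer: 3*sqrt(7)*pi/7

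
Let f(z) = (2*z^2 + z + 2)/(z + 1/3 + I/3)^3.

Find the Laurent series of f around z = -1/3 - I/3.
Put w = z - (-1/3 - I/3), i.e. z = w - 1/3 - I/3. The denominator is w^3, so it suffices to rewrite the numerator in powers of w.

P(z) = 2*z^2 + z + 2
P(w - 1/3 - I/3) = 5/3 + I/9 + (-1/3 - 4*I/3)*w + 2*w^2

Dividing each term by w^3:
  f = (5/3 + I/9)/w^3 + (-1/3 - 4*I/3)/w^2 + 2/w

Substituting back w = z + 1/3 + I/3:
  f(z) = (5/3 + I/9)/(z + 1/3 + I/3)^3 + (-1/3 - 4*I/3)/(z + 1/3 + I/3)^2 + 2/(z + 1/3 + I/3)

The series is finite because the numerator is a polynomial; the negative powers form the principal part, and the coefficient of 1/(z + 1/3 + I/3) gives Res(f, -1/3 - I/3) = 2.

Final answer: (5/3 + I/9)/(z + 1/3 + I/3)^3 + (-1/3 - 4*I/3)/(z + 1/3 + I/3)^2 + 2/(z + 1/3 + I/3)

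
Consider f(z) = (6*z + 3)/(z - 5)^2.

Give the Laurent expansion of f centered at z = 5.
Put w = z - (5), i.e. z = w + 5. The denominator is w^2, so it suffices to rewrite the numerator in powers of w.

P(z) = 6*z + 3
P(w + 5) = 33 + 6*w

Dividing each term by w^2:
  f = 33/w^2 + 6/w

Substituting back w = z - 5:
  f(z) = 33/(z - 5)^2 + 6/(z - 5)

The series is finite because the numerator is a polynomial; the negative powers form the principal part, and the coefficient of 1/(z - 5) gives Res(f, 5) = 6.

Final answer: 33/(z - 5)^2 + 6/(z - 5)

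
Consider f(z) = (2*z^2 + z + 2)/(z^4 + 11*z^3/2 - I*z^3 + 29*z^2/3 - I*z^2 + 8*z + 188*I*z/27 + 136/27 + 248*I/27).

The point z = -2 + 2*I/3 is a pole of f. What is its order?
Factor the denominator:
  z^4 + 11*z^3/2 - I*z^3 + 29*z^2/3 - I*z^2 + 8*z + 188*I*z/27 + 136/27 + 248*I/27 = (z + 2 - 2*I/3)^3*(z - 1/2 + I)

The numerator P(z) = 2*z^2 + z + 2 has P(-2 + 2*I/3) = 64/9 - 14*I/3 ≠ 0, so no factor of (z + 2 - 2*I/3) cancels.
Near z = -2 + 2*I/3 we can therefore write f(z) = g(z)/(z + 2 - 2*I/3)^3 with g analytic at -2 + 2*I/3 and g(-2 + 2*I/3) ≠ 0 (g is the numerator divided by the remaining denominator factors).

Hence z = -2 + 2*I/3 is a pole of order 3.

Final answer: 3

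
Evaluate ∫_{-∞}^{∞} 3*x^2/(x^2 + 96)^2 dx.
Let f(z) = 3*z^2/(z^2 + 96)^2. The denominator has no real zeros and deg Q - deg P = 2 ≥ 2, so the integral of f over the upper semicircle |z| = R tends to 0 as R → ∞. Closing the contour in the upper half-plane,
  ∫_{-∞}^{∞} f(x) dx = 2πi · Σ Res(f, z_k)  over the poles with Im z_k > 0.

Zeros of the denominator: z^2 + 96 = 0 gives z = ±4*sqrt(6)*I.
Upper half-plane: z = 4*sqrt(6)*I (a pole of order 2).

Write f(z) = g(z)/(z - 4*sqrt(6)*I)^2 with g(z) = 3*z^2/(z + 4*sqrt(6)*I)^2. For a double pole, Res(f, z₀) = g'(z₀):
  g'(z) = 24*sqrt(6)*I*z/(z + 4*sqrt(6)*I)^3
  Res(f, 4*sqrt(6)*I) = g'(4*sqrt(6)*I) = -sqrt(6)*I/32

∫_{-∞}^{∞} f(x) dx = 2πi · (-sqrt(6)*I/32) = sqrt(6)*pi/16

Final answer: sqrt(6)*pi/16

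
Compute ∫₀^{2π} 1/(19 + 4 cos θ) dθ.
Let J = ∫₀^{2π} dθ/(19 + 4 cos θ).
Put z = e^{iθ}: then cos θ = (z + 1/z)/2, dθ = dz/(iz), and z runs once counterclockwise around |z| = 1:
  J = ∮_{|z|=1} 1/(19 + 4*(z + 1/z)/2) · dz/(iz) = (2/i) ∮_{|z|=1} dz/(4*z^2 + 38*z + 4).
The roots of 4*z^2 + 38*z + 4 are z = (-19 ± sqrt(19^2 - 4^2))/4, with sqrt(345) = sqrt(345); their product is 1, so only z₊ = -19/4 + sqrt(345)/4 lies inside the unit circle (z₋ = -19/4 - sqrt(345)/4 lies outside).
z₊ is a simple zero of q(z) = 4*z^2 + 38*z + 4, so Res(1/q, z₊) = 1/q'(z₊) with q'(z) = 8*z + 38; and q'(z₊) = 4*(z₊ - z₋) = 2*sqrt(345).
Therefore J = (2/i) · 2πi · 1/(2*sqrt(345)) = 2*pi/(sqrt(345)) = 2*sqrt(345)*pi/345

Final answer: 2*sqrt(345)*pi/345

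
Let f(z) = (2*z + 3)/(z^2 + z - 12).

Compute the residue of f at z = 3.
Write f(z) = P(z)/Q(z) with P(z) = 2*z + 3 and Q(z) = z^2 + z - 12.
The denominator factors as Q(z) = (z - 3)*(z + 4), so z = 3 is a simple zero of Q and P is analytic there; z = 3 is therefore a simple pole and
  Res(f, z₀) = P(z₀)/Q'(z₀).

Q'(z) = 2*z + 1, so Q'(3) = 7.
P(3) = 9.

Res(f, 3) = (9)/(7) = 9/7

Final answer: 9/7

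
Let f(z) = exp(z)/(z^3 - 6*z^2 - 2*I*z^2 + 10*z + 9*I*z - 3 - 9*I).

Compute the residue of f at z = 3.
(1/10 + 3*I/10)*exp(3)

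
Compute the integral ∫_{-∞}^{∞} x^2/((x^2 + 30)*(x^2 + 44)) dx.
pi*(-sqrt(30) + 2*sqrt(11))/14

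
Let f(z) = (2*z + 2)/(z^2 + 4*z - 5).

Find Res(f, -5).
4/3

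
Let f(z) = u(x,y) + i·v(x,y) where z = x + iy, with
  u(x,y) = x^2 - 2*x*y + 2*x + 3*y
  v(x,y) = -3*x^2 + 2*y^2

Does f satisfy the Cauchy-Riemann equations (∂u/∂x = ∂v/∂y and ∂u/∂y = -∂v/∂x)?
∂u/∂x = 2*x - 2*y + 2
∂v/∂y = 4*y
∂u/∂y = 3 - 2*x
∂v/∂x = -6*x
∂u/∂x ≠ ∂v/∂y and ∂u/∂y ≠ -∂v/∂x; the Cauchy-Riemann equations are not satisfied, so f is not analytic.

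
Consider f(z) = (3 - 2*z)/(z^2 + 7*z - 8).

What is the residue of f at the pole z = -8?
Write f(z) = P(z)/Q(z) with P(z) = 3 - 2*z and Q(z) = z^2 + 7*z - 8.
The denominator factors as Q(z) = (z + 8)*(z - 1), so z = -8 is a simple zero of Q and P is analytic there; z = -8 is therefore a simple pole and
  Res(f, z₀) = P(z₀)/Q'(z₀).

Q'(z) = 2*z + 7, so Q'(-8) = -9.
P(-8) = 19.

Res(f, -8) = (19)/(-9) = -19/9

Final answer: -19/9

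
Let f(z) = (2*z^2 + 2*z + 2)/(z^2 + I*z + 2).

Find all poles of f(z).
The singularities of f are the zeros of the denominator. Factoring,
  z^2 + I*z + 2 = (z + 2*I)*(z - I)
so the candidates are z = -2*I, z = I.

Check the numerator P(z) = 2*z^2 + 2*z + 2 at each one:
  P(-2*I) = -6 - 4*I ≠ 0, so z = -2*I is a (simple) pole.
  P(I) = 2*I ≠ 0, so z = I is a (simple) pole.

Poles of f: {-2*I, I}

Final answer: {-2*I, I}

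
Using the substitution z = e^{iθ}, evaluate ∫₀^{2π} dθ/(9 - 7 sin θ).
Call the integral J. The integrand is 2π-periodic and we integrate over a full period, so shifting θ does not change the value (θ → θ + π/2 turns sin θ into cos θ; θ → θ + π flips the sign of the trig term). Hence
  J = ∫₀^{2π} dθ/(9 + 7 cos θ).
Put z = e^{iθ}: then cos θ = (z + 1/z)/2, dθ = dz/(iz), and z runs once counterclockwise around |z| = 1:
  J = ∮_{|z|=1} 1/(9 + 7*(z + 1/z)/2) · dz/(iz) = (2/i) ∮_{|z|=1} dz/(7*z^2 + 18*z + 7).
The roots of 7*z^2 + 18*z + 7 are z = (-9 ± sqrt(9^2 - 7^2))/7, with sqrt(32) = 4*sqrt(2); their product is 1, so only z₊ = -9/7 + 4*sqrt(2)/7 lies inside the unit circle (z₋ = -9/7 - 4*sqrt(2)/7 lies outside).
z₊ is a simple zero of q(z) = 7*z^2 + 18*z + 7, so Res(1/q, z₊) = 1/q'(z₊) with q'(z) = 14*z + 18; and q'(z₊) = 7*(z₊ - z₋) = 8*sqrt(2).
Therefore J = (2/i) · 2πi · 1/(8*sqrt(2)) = 2*pi/(4*sqrt(2)) = sqrt(2)*pi/4

Final answer: sqrt(2)*pi/4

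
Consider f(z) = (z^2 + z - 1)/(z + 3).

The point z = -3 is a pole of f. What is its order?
Factor the denominator:
  z + 3 = (z + 3)

The numerator P(z) = z^2 + z - 1 has P(-3) = 5 ≠ 0, so no factor of (z + 3) cancels.
Near z = -3 we can therefore write f(z) = g(z)/(z + 3) with g analytic at -3 and g(-3) ≠ 0 (g is just the numerator).

Hence z = -3 is a pole of order 1.

Final answer: 1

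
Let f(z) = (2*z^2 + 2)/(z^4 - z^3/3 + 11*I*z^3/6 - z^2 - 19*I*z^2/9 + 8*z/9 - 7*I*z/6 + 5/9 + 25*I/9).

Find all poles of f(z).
{-1, -2/3 - 2*I, 1 - I/2, 1 + 2*I/3}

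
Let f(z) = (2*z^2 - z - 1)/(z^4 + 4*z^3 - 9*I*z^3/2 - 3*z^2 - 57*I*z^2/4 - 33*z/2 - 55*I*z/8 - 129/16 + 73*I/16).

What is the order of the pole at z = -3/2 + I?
3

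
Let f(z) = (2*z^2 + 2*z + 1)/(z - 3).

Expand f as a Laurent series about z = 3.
Put w = z - (3), i.e. z = w + 3. The denominator is w, so it suffices to rewrite the numerator in powers of w.

P(z) = 2*z^2 + 2*z + 1
P(w + 3) = 25 + 14*w + 2*w^2

Dividing each term by w:
  f = 25/w + 14 + 2*w

Substituting back w = z - 3:
  f(z) = 25/(z - 3) + 14 + 2*(z - 3)

The series is finite because the numerator is a polynomial; the negative powers form the principal part, and the coefficient of 1/(z - 3) gives Res(f, 3) = 25.

Final answer: 25/(z - 3) + 14 + 2*(z - 3)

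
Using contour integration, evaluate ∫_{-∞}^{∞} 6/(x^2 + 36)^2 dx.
Let f(z) = 6/(z^2 + 36)^2. The denominator has no real zeros and deg Q - deg P = 4 ≥ 2, so the integral of f over the upper semicircle |z| = R tends to 0 as R → ∞. Closing the contour in the upper half-plane,
  ∫_{-∞}^{∞} f(x) dx = 2πi · Σ Res(f, z_k)  over the poles with Im z_k > 0.

Zeros of the denominator: z^2 + 36 = 0 gives z = ±6*I.
Upper half-plane: z = 6*I (a pole of order 2).

Write f(z) = g(z)/(z - 6*I)^2 with g(z) = 6/(z + 6*I)^2. For a double pole, Res(f, z₀) = g'(z₀):
  g'(z) = -12/(z + 6*I)^3
  Res(f, 6*I) = g'(6*I) = -I/144

∫_{-∞}^{∞} f(x) dx = 2πi · (-I/144) = pi/72

Final answer: pi/72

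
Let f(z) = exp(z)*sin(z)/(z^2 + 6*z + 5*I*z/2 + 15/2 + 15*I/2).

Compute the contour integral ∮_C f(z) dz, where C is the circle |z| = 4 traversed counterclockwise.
By the residue theorem, ∮_C f(z) dz = 2πi · (sum of the residues of f at the poles inside |z| = 4).

The denominator factors as (z + 3 + I)*(z + 3 + 3*I/2), so the singularities of f are simple poles at z = -3 - I, z = -3 - 3*I/2.
  |-3 - I|² = 10 < 16 = 4², so this pole is inside the contour.
  |-3 - 3*I/2|² = 45/4 < 16 = 4², so this pole is inside the contour.

With P(z) = exp(z)*sin(z) and Q(z) = z^2 + 6*z + 5*I*z/2 + 15/2 + 15*I/2, each pole is simple, so Res(f, z₀) = P(z₀)/Q'(z₀) with Q'(z) = 2*z + 6 + 5*I/2.
  Res(f, -3 - I) = P(-3 - I)/Q'(-3 - I) = (-exp(-3 - I)*sin(3 + I))/(I/2) = 2*I*exp(-3 - I)*sin(3 + I)
  Res(f, -3 - 3*I/2) = P(-3 - 3*I/2)/Q'(-3 - 3*I/2) = (-exp(-3 - 3*I/2)*sin(3 + 3*I/2))/(-I/2) = -2*I*exp(-3 - 3*I/2)*sin(3 + 3*I/2)

Sum of residues inside C: 2*I*exp(-3 - I)*sin(3 + I) - 2*I*exp(-3 - 3*I/2)*sin(3 + 3*I/2)
∮_C f(z) dz = 2πi · (2*I*exp(-3 - I)*sin(3 + I) - 2*I*exp(-3 - 3*I/2)*sin(3 + 3*I/2)) = 4*pi*exp(-3 - 3*I/2)*sin(3 + 3*I/2) - 4*pi*exp(-3 - I)*sin(3 + I)

Final answer: 4*pi*exp(-3 - 3*I/2)*sin(3 + 3*I/2) - 4*pi*exp(-3 - I)*sin(3 + I)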